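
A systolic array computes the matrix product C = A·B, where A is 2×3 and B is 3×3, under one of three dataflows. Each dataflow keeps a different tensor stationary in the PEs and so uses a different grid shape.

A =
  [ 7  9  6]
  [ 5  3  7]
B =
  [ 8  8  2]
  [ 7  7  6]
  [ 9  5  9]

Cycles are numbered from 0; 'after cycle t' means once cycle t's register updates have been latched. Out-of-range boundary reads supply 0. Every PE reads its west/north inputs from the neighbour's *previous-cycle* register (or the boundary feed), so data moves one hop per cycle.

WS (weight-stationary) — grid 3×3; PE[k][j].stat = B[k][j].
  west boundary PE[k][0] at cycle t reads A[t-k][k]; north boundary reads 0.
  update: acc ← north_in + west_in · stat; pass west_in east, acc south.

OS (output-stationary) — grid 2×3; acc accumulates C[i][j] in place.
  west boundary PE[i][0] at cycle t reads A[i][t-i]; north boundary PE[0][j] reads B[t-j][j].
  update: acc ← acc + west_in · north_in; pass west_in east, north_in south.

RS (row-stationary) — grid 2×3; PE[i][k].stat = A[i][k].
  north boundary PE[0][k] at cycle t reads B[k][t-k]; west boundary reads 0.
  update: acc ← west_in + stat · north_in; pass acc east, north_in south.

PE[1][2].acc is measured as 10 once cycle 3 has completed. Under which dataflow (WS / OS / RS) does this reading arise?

Under WS (3×3), PE[1][2]:
  @0  [1,2]  acc 0  |  →0  ↓0
  @1  [1,2]  acc 0  |  →0  ↓0
  @2  [1,2]  acc 0  |  →0  ↓0
  @3  [1,2]  acc 68  |  →9  ↓68
Under OS (2×3), PE[1][2]:
  @0  [1,2]  acc 0  |  →0  ↓0
  @1  [1,2]  acc 0  |  →0  ↓0
  @2  [1,2]  acc 0  |  →0  ↓0
  @3  [1,2]  acc 10  |  →5  ↓2
Under RS (2×3), PE[1][2]:
  @0  [1,2]  acc 0  |  →0  ↓0
  @1  [1,2]  acc 0  |  →0  ↓0
  @2  [1,2]  acc 0  |  →0  ↓0
  @3  [1,2]  acc 124  |  →124  ↓9

dataflow = OS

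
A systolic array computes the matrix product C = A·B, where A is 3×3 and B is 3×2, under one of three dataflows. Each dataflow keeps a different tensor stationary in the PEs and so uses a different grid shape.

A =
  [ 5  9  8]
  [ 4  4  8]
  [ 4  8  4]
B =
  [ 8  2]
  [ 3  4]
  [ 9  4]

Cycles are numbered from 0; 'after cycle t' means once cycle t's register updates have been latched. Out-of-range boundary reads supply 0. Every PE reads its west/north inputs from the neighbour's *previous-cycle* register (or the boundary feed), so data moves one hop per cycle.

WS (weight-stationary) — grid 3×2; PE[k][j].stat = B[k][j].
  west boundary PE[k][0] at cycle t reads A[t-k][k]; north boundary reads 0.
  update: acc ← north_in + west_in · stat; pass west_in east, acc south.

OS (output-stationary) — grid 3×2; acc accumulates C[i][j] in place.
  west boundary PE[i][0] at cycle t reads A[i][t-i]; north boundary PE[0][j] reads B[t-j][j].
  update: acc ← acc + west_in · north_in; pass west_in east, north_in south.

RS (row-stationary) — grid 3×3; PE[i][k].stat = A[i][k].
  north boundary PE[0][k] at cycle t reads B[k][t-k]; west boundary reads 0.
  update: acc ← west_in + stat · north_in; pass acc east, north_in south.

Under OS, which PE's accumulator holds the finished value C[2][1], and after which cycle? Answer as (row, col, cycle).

OS — PE[2][1] is where C[2][1] collects:
  [0] (2,1) acc=0 (h:0 v:0)
  [1] (2,1) acc=0 (h:0 v:0)
  [2] (2,1) acc=0 (h:0 v:0)
  [3] (2,1) acc=8 (h:4 v:2)
  [4] (2,1) acc=40 (h:8 v:4)
  [5] (2,1) acc=56 (h:4 v:4)

(row, col, cycle) = (2, 1, 5)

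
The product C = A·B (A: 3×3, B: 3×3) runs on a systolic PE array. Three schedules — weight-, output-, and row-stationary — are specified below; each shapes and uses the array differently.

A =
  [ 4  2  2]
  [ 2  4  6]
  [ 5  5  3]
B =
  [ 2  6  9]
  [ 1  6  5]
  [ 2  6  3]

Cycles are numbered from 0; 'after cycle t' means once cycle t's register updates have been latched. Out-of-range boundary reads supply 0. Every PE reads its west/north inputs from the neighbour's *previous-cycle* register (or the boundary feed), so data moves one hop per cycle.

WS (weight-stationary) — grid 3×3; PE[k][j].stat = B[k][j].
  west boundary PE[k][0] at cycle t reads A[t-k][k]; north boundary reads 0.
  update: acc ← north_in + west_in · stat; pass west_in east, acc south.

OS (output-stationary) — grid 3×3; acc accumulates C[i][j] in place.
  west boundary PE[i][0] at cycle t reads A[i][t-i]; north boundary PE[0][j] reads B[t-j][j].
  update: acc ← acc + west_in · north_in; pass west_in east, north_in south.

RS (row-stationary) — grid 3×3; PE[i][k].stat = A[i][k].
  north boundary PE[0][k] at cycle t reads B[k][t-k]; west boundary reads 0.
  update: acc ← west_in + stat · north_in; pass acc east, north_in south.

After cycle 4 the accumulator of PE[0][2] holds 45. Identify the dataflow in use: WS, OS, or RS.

dataflow = WS

WS (3×3 grid), PE[0][2]:
  0: (0,2).acc=0  regs=<0,0>
  1: (0,2).acc=0  regs=<0,0>
  2: (0,2).acc=36  regs=<4,36>
  3: (0,2).acc=18  regs=<2,18>
  4: (0,2).acc=45  regs=<5,45>
OS (3×3 grid), PE[0][2]:
  0: (0,2).acc=0  regs=<0,0>
  1: (0,2).acc=0  regs=<0,0>
  2: (0,2).acc=36  regs=<4,9>
  3: (0,2).acc=46  regs=<2,5>
  4: (0,2).acc=52  regs=<2,3>
RS (3×3 grid), PE[0][2]:
  0: (0,2).acc=0  regs=<0,0>
  1: (0,2).acc=0  regs=<0,0>
  2: (0,2).acc=14  regs=<14,2>
  3: (0,2).acc=48  regs=<48,6>
  4: (0,2).acc=52  regs=<52,3>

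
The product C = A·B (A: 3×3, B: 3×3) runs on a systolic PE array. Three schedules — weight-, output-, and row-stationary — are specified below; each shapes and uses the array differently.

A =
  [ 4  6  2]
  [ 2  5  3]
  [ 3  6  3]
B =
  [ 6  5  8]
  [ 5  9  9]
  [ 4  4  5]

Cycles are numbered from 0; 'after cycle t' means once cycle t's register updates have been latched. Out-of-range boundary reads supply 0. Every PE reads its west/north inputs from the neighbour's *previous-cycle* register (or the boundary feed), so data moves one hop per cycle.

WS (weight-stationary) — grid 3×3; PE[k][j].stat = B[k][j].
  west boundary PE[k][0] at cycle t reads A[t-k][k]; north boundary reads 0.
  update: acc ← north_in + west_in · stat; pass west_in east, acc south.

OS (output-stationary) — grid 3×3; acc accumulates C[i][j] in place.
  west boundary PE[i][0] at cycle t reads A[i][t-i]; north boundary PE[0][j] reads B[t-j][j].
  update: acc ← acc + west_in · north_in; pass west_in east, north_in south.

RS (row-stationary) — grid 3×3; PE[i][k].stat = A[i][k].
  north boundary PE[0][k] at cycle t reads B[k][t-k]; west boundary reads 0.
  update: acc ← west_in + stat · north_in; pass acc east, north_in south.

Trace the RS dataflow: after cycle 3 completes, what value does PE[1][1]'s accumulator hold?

RS 3×3: PE[1][1] cycle-by-cycle (with neighbour feeds):
  @0  [0,1]  acc 0  |  →0  ↓0
  @0  [1,0]  acc 0  |  →0  ↓0
  @0  [1,1]  acc 0  |  →0  ↓0
  @1  [0,1]  acc 54  |  →54  ↓5
  @1  [1,0]  acc 12  |  →12  ↓6
  @1  [1,1]  acc 0  |  →0  ↓0
  @2  [0,1]  acc 74  |  →74  ↓9
  @2  [1,0]  acc 10  |  →10  ↓5
  @2  [1,1]  acc 37  |  →37  ↓5
  @3  [0,1]  acc 86  |  →86  ↓9
  @3  [1,0]  acc 16  |  →16  ↓8
  @3  [1,1]  acc 55  |  →55  ↓9

PE[1][1].acc = 55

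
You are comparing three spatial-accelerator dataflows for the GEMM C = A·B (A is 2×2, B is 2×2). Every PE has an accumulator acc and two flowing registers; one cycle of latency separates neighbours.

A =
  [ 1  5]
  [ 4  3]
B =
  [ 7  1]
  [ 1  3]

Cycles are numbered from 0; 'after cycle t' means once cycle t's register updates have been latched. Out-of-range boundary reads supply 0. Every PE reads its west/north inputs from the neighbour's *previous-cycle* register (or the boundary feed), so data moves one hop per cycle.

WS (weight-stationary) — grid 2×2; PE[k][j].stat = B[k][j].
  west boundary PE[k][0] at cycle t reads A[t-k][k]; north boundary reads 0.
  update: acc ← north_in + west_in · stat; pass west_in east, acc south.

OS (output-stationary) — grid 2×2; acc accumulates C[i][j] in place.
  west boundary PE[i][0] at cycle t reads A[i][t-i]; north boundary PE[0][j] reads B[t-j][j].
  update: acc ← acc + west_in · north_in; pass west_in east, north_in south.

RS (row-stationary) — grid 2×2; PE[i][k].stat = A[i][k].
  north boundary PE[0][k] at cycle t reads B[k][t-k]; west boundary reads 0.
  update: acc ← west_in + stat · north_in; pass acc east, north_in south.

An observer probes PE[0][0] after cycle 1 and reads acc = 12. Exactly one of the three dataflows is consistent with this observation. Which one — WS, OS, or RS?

dataflow = OS

WS [2×2] PE[0][0] across cycles:
  c0 r0c0: 7 / 1 / 7
  c1 r0c0: 28 / 4 / 28
OS [2×2] PE[0][0] across cycles:
  c0 r0c0: 7 / 1 / 7
  c1 r0c0: 12 / 5 / 1
RS [2×2] PE[0][0] across cycles:
  c0 r0c0: 7 / 7 / 7
  c1 r0c0: 1 / 1 / 1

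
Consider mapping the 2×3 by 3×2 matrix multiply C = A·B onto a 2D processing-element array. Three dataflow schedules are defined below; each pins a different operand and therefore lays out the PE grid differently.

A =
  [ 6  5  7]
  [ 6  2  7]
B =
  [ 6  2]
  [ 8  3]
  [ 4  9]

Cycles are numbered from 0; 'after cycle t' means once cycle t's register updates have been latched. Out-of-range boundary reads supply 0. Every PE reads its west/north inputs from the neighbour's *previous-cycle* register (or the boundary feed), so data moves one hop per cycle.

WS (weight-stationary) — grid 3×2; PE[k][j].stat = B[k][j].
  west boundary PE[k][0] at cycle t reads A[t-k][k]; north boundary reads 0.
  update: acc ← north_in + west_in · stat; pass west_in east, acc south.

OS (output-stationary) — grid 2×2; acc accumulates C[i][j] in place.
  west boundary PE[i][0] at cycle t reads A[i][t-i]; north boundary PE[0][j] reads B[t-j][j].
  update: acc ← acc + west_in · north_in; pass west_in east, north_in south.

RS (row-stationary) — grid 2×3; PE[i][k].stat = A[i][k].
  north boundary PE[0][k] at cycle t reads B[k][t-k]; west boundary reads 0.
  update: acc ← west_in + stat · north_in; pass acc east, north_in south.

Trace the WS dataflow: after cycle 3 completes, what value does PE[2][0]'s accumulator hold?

WS (3×2). Following PE[2][0] plus its west/north inputs:
  t=0 PE[1][0]: acc=0 h=0 v=0
  t=0 PE[2][0]: acc=0 h=0 v=0
  t=1 PE[1][0]: acc=76 h=5 v=76
  t=1 PE[2][0]: acc=0 h=0 v=0
  t=2 PE[1][0]: acc=52 h=2 v=52
  t=2 PE[2][0]: acc=104 h=7 v=104
  t=3 PE[1][0]: acc=0 h=0 v=0
  t=3 PE[2][0]: acc=80 h=7 v=80

PE[2][0].acc = 80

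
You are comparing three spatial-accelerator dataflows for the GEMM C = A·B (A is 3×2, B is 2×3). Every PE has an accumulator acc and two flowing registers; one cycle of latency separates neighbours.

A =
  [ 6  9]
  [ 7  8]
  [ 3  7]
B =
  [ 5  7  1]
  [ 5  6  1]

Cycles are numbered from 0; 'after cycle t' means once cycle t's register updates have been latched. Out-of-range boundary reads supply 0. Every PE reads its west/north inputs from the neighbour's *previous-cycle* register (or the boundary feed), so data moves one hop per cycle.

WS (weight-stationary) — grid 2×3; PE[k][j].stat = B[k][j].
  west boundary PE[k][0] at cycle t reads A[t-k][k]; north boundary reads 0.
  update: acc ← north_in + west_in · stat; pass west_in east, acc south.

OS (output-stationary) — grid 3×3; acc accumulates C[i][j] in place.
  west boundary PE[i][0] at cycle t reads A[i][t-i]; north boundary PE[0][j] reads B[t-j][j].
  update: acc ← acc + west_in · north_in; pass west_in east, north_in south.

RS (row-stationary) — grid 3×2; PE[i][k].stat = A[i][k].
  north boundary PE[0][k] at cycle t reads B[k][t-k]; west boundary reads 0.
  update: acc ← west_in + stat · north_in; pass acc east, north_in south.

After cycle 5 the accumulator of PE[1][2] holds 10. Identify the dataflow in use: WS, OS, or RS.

Under WS (2×3), PE[1][2]:
  after 0 — PE[1][2] acc=0, pass-E 0, pass-S 0
  after 1 — PE[1][2] acc=0, pass-E 0, pass-S 0
  after 2 — PE[1][2] acc=0, pass-E 0, pass-S 0
  after 3 — PE[1][2] acc=15, pass-E 9, pass-S 15
  after 4 — PE[1][2] acc=15, pass-E 8, pass-S 15
  after 5 — PE[1][2] acc=10, pass-E 7, pass-S 10
Under OS (3×3), PE[1][2]:
  after 0 — PE[1][2] acc=0, pass-E 0, pass-S 0
  after 1 — PE[1][2] acc=0, pass-E 0, pass-S 0
  after 2 — PE[1][2] acc=0, pass-E 0, pass-S 0
  after 3 — PE[1][2] acc=7, pass-E 7, pass-S 1
  after 4 — PE[1][2] acc=15, pass-E 8, pass-S 1
  after 5 — PE[1][2] acc=15, pass-E 0, pass-S 0
— RS: 3×2 array has no PE[1][2].

dataflow = WS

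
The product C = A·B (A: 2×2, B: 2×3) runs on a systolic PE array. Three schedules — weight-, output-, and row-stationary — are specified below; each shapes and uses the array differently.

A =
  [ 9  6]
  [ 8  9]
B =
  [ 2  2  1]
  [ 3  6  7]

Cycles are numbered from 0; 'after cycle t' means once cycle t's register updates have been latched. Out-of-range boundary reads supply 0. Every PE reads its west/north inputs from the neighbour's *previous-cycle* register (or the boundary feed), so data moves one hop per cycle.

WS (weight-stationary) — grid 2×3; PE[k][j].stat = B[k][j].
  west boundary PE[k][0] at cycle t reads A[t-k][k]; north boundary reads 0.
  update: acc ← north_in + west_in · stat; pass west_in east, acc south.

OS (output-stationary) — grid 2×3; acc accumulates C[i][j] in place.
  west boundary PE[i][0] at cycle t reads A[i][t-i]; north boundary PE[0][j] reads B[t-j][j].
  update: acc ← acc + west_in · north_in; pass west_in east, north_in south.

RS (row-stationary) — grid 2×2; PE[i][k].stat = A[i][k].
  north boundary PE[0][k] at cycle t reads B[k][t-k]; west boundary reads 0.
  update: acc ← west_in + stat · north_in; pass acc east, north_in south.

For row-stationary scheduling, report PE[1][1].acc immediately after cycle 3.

PE[1][1].acc = 70

RS on a 2×2 grid — tracing PE[1][1] and its feeders:
  step 0 · PE0,1: acc=0; fwd→0 fwd↓0
  step 0 · PE1,0: acc=0; fwd→0 fwd↓0
  step 0 · PE1,1: acc=0; fwd→0 fwd↓0
  step 1 · PE0,1: acc=36; fwd→36 fwd↓3
  step 1 · PE1,0: acc=16; fwd→16 fwd↓2
  step 1 · PE1,1: acc=0; fwd→0 fwd↓0
  step 2 · PE0,1: acc=54; fwd→54 fwd↓6
  step 2 · PE1,0: acc=16; fwd→16 fwd↓2
  step 2 · PE1,1: acc=43; fwd→43 fwd↓3
  step 3 · PE0,1: acc=51; fwd→51 fwd↓7
  step 3 · PE1,0: acc=8; fwd→8 fwd↓1
  step 3 · PE1,1: acc=70; fwd→70 fwd↓6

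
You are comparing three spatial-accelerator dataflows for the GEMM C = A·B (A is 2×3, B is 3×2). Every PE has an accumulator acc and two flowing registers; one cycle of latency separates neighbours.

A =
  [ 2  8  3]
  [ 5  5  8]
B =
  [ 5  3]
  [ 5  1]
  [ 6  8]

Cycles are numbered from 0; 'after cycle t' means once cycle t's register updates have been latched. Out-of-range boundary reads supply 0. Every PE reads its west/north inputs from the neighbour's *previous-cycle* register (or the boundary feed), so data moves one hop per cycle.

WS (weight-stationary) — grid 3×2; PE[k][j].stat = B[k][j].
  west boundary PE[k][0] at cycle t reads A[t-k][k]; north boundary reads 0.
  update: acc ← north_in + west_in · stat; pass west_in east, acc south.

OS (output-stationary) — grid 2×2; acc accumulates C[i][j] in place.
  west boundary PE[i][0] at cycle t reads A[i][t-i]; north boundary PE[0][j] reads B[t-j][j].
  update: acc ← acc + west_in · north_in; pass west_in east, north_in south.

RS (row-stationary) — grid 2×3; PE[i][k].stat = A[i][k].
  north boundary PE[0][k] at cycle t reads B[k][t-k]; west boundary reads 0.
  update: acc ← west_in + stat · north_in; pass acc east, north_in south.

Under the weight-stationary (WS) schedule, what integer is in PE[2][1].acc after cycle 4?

WS on a 3×2 grid — tracing PE[2][1] and its feeders:
  cycle 0: PE[1][1] → acc 0, east 0, south 0
  cycle 0: PE[2][0] → acc 0, east 0, south 0
  cycle 0: PE[2][1] → acc 0, east 0, south 0
  cycle 1: PE[1][1] → acc 0, east 0, south 0
  cycle 1: PE[2][0] → acc 0, east 0, south 0
  cycle 1: PE[2][1] → acc 0, east 0, south 0
  cycle 2: PE[1][1] → acc 14, east 8, south 14
  cycle 2: PE[2][0] → acc 68, east 3, south 68
  cycle 2: PE[2][1] → acc 0, east 0, south 0
  cycle 3: PE[1][1] → acc 20, east 5, south 20
  cycle 3: PE[2][0] → acc 98, east 8, south 98
  cycle 3: PE[2][1] → acc 38, east 3, south 38
  cycle 4: PE[1][1] → acc 0, east 0, south 0
  cycle 4: PE[2][0] → acc 0, east 0, south 0
  cycle 4: PE[2][1] → acc 84, east 8, south 84

PE[2][1].acc = 84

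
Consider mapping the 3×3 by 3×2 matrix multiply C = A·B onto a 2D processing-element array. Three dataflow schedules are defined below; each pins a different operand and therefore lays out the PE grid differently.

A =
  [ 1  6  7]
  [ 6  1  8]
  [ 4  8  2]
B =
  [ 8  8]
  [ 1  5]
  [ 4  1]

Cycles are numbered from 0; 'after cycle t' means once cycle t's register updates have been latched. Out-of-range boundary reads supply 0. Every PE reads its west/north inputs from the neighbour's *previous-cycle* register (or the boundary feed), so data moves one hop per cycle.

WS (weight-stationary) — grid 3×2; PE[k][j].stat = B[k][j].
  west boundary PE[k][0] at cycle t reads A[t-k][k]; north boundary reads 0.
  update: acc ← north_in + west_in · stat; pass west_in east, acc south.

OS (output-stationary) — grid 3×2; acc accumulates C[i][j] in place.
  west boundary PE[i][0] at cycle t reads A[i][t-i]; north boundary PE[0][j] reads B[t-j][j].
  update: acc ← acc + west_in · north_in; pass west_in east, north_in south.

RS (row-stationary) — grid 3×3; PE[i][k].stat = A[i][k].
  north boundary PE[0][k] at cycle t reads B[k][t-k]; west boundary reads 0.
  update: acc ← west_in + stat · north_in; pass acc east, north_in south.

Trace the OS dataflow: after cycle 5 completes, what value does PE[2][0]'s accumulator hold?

OS on a 3×2 grid — tracing PE[2][0] and its feeders:
  after 0 — PE[1][0] acc=0, pass-E 0, pass-S 0
  after 0 — PE[2][0] acc=0, pass-E 0, pass-S 0
  after 1 — PE[1][0] acc=48, pass-E 6, pass-S 8
  after 1 — PE[2][0] acc=0, pass-E 0, pass-S 0
  after 2 — PE[1][0] acc=49, pass-E 1, pass-S 1
  after 2 — PE[2][0] acc=32, pass-E 4, pass-S 8
  after 3 — PE[1][0] acc=81, pass-E 8, pass-S 4
  after 3 — PE[2][0] acc=40, pass-E 8, pass-S 1
  after 4 — PE[1][0] acc=81, pass-E 0, pass-S 0
  after 4 — PE[2][0] acc=48, pass-E 2, pass-S 4
  after 5 — PE[1][0] acc=81, pass-E 0, pass-S 0
  after 5 — PE[2][0] acc=48, pass-E 0, pass-S 0

PE[2][0].acc = 48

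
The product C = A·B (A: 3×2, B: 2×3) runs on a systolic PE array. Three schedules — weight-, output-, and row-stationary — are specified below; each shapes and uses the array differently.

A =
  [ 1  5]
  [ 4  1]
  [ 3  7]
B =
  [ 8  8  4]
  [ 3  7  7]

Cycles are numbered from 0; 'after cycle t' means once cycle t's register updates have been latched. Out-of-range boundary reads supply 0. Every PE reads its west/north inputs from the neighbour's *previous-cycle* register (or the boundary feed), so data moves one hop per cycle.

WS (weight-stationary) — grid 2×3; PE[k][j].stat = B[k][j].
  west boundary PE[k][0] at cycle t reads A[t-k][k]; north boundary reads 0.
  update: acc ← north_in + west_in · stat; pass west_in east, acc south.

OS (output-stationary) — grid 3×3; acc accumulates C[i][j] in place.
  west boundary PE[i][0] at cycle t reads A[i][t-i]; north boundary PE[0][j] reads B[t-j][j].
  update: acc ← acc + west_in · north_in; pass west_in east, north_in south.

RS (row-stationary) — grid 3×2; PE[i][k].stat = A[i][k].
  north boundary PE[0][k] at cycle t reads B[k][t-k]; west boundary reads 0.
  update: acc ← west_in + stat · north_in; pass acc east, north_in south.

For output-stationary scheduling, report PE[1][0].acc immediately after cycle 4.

OS on a 3×3 grid — tracing PE[1][0] and its feeders:
  cycle 0: PE[0][0] → acc 8, east 1, south 8
  cycle 0: PE[1][0] → acc 0, east 0, south 0
  cycle 1: PE[0][0] → acc 23, east 5, south 3
  cycle 1: PE[1][0] → acc 32, east 4, south 8
  cycle 2: PE[0][0] → acc 23, east 0, south 0
  cycle 2: PE[1][0] → acc 35, east 1, south 3
  cycle 3: PE[0][0] → acc 23, east 0, south 0
  cycle 3: PE[1][0] → acc 35, east 0, south 0
  cycle 4: PE[0][0] → acc 23, east 0, south 0
  cycle 4: PE[1][0] → acc 35, east 0, south 0

PE[1][0].acc = 35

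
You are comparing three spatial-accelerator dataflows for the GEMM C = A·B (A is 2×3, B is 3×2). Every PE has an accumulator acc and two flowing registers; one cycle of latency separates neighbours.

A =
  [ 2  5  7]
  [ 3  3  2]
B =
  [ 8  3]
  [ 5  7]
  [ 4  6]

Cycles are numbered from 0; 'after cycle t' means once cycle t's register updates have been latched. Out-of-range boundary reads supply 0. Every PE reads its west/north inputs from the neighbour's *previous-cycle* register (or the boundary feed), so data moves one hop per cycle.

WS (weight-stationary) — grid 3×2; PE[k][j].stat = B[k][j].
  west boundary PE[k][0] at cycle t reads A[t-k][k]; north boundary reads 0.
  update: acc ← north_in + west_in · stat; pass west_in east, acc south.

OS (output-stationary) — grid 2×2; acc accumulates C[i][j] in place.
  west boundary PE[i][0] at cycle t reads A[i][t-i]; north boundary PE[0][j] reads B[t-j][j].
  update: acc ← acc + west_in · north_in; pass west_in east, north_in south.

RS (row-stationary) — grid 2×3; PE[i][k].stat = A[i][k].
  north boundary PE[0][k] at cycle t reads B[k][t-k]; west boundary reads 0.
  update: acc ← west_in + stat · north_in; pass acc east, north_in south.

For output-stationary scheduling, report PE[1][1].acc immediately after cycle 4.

PE[1][1].acc = 42

OS on a 2×2 grid — tracing PE[1][1] and its feeders:
  0: (0,1).acc=0  regs=<0,0>
  0: (1,0).acc=0  regs=<0,0>
  0: (1,1).acc=0  regs=<0,0>
  1: (0,1).acc=6  regs=<2,3>
  1: (1,0).acc=24  regs=<3,8>
  1: (1,1).acc=0  regs=<0,0>
  2: (0,1).acc=41  regs=<5,7>
  2: (1,0).acc=39  regs=<3,5>
  2: (1,1).acc=9  regs=<3,3>
  3: (0,1).acc=83  regs=<7,6>
  3: (1,0).acc=47  regs=<2,4>
  3: (1,1).acc=30  regs=<3,7>
  4: (0,1).acc=83  regs=<0,0>
  4: (1,0).acc=47  regs=<0,0>
  4: (1,1).acc=42  regs=<2,6>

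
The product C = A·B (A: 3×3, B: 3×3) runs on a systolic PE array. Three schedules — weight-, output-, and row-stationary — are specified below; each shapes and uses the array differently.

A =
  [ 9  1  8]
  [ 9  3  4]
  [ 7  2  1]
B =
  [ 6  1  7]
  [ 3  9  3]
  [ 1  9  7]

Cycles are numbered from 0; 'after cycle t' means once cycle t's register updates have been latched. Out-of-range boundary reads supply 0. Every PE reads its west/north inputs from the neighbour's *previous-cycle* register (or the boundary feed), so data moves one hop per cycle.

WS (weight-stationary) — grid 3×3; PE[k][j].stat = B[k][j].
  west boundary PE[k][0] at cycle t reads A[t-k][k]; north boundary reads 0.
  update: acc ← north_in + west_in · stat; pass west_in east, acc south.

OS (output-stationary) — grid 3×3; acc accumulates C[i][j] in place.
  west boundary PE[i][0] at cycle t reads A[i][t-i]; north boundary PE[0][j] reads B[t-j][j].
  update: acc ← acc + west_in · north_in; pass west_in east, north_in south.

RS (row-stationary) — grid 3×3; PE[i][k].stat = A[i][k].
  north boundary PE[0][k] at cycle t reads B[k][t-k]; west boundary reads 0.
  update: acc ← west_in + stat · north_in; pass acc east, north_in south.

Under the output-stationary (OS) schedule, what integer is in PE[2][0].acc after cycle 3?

Tracing OS — 3×3 array, target PE[2][0]:
  0: (1,0).acc=0  regs=<0,0>
  0: (2,0).acc=0  regs=<0,0>
  1: (1,0).acc=54  regs=<9,6>
  1: (2,0).acc=0  regs=<0,0>
  2: (1,0).acc=63  regs=<3,3>
  2: (2,0).acc=42  regs=<7,6>
  3: (1,0).acc=67  regs=<4,1>
  3: (2,0).acc=48  regs=<2,3>

PE[2][0].acc = 48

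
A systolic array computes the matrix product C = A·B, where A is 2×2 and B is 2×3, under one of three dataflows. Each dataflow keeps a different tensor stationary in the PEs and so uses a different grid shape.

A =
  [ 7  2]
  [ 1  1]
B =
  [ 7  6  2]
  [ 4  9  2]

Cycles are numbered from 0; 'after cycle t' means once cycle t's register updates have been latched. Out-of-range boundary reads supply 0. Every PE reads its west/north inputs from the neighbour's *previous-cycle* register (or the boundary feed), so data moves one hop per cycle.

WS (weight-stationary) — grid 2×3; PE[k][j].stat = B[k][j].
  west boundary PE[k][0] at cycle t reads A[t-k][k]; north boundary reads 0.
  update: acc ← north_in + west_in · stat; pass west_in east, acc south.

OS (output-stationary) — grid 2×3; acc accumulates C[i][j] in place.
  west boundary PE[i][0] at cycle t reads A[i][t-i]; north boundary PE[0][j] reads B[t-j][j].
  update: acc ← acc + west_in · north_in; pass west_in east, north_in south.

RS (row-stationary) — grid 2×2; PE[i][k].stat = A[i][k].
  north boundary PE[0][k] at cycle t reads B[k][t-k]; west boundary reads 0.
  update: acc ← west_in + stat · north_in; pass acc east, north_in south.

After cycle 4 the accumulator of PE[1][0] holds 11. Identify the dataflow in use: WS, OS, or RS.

dataflow = OS

WS [2×3] PE[1][0] across cycles:
  cycle 0: PE[1][0] → acc 0, east 0, south 0
  cycle 1: PE[1][0] → acc 57, east 2, south 57
  cycle 2: PE[1][0] → acc 11, east 1, south 11
  cycle 3: PE[1][0] → acc 0, east 0, south 0
  cycle 4: PE[1][0] → acc 0, east 0, south 0
OS [2×3] PE[1][0] across cycles:
  cycle 0: PE[1][0] → acc 0, east 0, south 0
  cycle 1: PE[1][0] → acc 7, east 1, south 7
  cycle 2: PE[1][0] → acc 11, east 1, south 4
  cycle 3: PE[1][0] → acc 11, east 0, south 0
  cycle 4: PE[1][0] → acc 11, east 0, south 0
RS [2×2] PE[1][0] across cycles:
  cycle 0: PE[1][0] → acc 0, east 0, south 0
  cycle 1: PE[1][0] → acc 7, east 7, south 7
  cycle 2: PE[1][0] → acc 6, east 6, south 6
  cycle 3: PE[1][0] → acc 2, east 2, south 2
  cycle 4: PE[1][0] → acc 0, east 0, south 0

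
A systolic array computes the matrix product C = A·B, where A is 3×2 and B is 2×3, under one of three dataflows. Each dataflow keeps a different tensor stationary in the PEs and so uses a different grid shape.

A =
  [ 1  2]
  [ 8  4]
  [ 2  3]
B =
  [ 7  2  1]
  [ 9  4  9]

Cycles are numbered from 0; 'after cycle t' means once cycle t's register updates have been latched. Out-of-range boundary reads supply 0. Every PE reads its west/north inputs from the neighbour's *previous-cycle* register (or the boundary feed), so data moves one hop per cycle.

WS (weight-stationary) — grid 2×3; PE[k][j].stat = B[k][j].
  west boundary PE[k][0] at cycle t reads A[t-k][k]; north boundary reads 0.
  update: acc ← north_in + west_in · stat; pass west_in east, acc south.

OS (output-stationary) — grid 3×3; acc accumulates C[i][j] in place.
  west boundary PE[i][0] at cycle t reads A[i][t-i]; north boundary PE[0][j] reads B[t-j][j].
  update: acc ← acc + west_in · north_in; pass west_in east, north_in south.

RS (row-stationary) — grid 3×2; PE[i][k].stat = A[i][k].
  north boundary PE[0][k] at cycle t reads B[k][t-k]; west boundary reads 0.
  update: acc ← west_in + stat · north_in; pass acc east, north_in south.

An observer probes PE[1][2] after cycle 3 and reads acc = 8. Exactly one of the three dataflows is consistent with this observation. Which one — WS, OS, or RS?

WS [2×3] PE[1][2] across cycles:
  t=0 PE[1][2]: acc=0 h=0 v=0
  t=1 PE[1][2]: acc=0 h=0 v=0
  t=2 PE[1][2]: acc=0 h=0 v=0
  t=3 PE[1][2]: acc=19 h=2 v=19
OS [3×3] PE[1][2] across cycles:
  t=0 PE[1][2]: acc=0 h=0 v=0
  t=1 PE[1][2]: acc=0 h=0 v=0
  t=2 PE[1][2]: acc=0 h=0 v=0
  t=3 PE[1][2]: acc=8 h=8 v=1
RS: PE[1][2] is outside its 3×2 grid.

dataflow = OS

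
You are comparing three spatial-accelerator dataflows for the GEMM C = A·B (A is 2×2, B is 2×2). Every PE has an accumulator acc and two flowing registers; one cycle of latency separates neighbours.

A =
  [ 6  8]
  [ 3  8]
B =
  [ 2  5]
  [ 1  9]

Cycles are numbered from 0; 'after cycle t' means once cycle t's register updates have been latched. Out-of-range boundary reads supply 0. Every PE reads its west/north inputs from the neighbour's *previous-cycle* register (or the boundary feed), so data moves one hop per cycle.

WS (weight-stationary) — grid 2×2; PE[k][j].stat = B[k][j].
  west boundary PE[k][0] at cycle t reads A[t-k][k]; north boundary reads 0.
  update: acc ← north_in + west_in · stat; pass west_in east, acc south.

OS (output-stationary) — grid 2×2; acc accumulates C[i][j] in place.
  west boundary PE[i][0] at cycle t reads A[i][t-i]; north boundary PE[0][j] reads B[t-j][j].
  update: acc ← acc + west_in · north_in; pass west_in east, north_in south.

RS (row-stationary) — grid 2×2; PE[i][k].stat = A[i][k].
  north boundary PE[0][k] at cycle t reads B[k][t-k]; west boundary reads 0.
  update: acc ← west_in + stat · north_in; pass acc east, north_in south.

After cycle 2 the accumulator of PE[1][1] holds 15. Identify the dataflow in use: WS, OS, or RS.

dataflow = OS

Under WS (2×2), PE[1][1]:
  0: (1,1).acc=0  regs=<0,0>
  1: (1,1).acc=0  regs=<0,0>
  2: (1,1).acc=102  regs=<8,102>
Under OS (2×2), PE[1][1]:
  0: (1,1).acc=0  regs=<0,0>
  1: (1,1).acc=0  regs=<0,0>
  2: (1,1).acc=15  regs=<3,5>
Under RS (2×2), PE[1][1]:
  0: (1,1).acc=0  regs=<0,0>
  1: (1,1).acc=0  regs=<0,0>
  2: (1,1).acc=14  regs=<14,1>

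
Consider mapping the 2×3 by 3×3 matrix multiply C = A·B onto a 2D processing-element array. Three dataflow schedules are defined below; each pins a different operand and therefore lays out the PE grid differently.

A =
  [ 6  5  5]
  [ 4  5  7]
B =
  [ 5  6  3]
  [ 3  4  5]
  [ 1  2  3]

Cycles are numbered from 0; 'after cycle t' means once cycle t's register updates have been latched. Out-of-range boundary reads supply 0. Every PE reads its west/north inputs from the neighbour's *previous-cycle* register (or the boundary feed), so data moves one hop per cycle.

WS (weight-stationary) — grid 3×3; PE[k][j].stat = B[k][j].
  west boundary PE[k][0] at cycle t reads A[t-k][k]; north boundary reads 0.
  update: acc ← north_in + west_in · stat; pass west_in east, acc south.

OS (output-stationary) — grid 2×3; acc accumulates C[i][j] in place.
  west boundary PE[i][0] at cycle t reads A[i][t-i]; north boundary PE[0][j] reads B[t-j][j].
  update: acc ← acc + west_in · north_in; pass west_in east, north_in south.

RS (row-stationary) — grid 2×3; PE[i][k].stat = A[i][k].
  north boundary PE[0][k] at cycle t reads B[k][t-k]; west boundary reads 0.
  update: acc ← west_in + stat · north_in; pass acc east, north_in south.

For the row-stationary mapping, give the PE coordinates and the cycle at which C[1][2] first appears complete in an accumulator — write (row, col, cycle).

RS: C[1][2] accumulates in PE[1][2]:
  after 0 — PE[1][2] acc=0, pass-E 0, pass-S 0
  after 1 — PE[1][2] acc=0, pass-E 0, pass-S 0
  after 2 — PE[1][2] acc=0, pass-E 0, pass-S 0
  after 3 — PE[1][2] acc=42, pass-E 42, pass-S 1
  after 4 — PE[1][2] acc=58, pass-E 58, pass-S 2
  after 5 — PE[1][2] acc=58, pass-E 58, pass-S 3

(row, col, cycle) = (1, 2, 5)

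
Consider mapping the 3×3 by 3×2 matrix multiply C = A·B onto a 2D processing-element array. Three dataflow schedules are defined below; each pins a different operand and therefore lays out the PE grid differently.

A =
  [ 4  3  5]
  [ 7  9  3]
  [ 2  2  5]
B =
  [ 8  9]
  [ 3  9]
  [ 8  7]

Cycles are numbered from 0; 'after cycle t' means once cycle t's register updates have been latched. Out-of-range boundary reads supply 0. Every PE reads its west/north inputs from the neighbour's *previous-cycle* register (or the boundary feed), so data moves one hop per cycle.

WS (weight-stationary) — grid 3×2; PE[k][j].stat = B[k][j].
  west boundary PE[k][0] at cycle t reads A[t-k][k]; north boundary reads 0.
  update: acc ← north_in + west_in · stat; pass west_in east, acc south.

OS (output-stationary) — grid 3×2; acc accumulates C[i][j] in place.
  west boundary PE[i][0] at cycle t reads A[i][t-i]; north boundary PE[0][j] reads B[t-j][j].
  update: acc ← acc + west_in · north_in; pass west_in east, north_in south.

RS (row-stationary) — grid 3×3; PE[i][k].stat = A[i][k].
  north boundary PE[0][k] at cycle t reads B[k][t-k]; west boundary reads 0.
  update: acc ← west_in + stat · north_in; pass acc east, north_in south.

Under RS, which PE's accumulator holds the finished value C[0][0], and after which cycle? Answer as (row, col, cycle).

RS — PE[0][2] is where C[0][0] collects:
  0: (0,2).acc=0  regs=<0,0>
  1: (0,2).acc=0  regs=<0,0>
  2: (0,2).acc=81  regs=<81,8>

(row, col, cycle) = (0, 2, 2)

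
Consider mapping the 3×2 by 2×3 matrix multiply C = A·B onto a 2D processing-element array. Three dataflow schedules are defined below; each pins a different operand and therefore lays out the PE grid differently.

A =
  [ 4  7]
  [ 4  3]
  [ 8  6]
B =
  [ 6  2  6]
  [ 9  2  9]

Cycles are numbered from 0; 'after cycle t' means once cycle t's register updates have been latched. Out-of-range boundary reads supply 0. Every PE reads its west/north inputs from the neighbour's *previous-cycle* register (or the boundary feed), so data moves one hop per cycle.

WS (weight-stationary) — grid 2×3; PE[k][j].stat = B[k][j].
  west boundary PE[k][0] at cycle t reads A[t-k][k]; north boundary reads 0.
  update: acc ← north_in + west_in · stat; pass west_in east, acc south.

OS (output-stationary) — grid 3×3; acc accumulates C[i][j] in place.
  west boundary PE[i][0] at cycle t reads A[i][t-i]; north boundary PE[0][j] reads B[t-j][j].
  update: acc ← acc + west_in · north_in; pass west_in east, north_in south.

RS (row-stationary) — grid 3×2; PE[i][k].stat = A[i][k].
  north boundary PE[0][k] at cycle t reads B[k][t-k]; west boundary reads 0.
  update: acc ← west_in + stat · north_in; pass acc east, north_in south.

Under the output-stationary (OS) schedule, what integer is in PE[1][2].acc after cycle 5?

PE[1][2].acc = 51

Tracing OS — 3×3 array, target PE[1][2]:
  cycle 0: PE[0][2] → acc 0, east 0, south 0
  cycle 0: PE[1][1] → acc 0, east 0, south 0
  cycle 0: PE[1][2] → acc 0, east 0, south 0
  cycle 1: PE[0][2] → acc 0, east 0, south 0
  cycle 1: PE[1][1] → acc 0, east 0, south 0
  cycle 1: PE[1][2] → acc 0, east 0, south 0
  cycle 2: PE[0][2] → acc 24, east 4, south 6
  cycle 2: PE[1][1] → acc 8, east 4, south 2
  cycle 2: PE[1][2] → acc 0, east 0, south 0
  cycle 3: PE[0][2] → acc 87, east 7, south 9
  cycle 3: PE[1][1] → acc 14, east 3, south 2
  cycle 3: PE[1][2] → acc 24, east 4, south 6
  cycle 4: PE[0][2] → acc 87, east 0, south 0
  cycle 4: PE[1][1] → acc 14, east 0, south 0
  cycle 4: PE[1][2] → acc 51, east 3, south 9
  cycle 5: PE[0][2] → acc 87, east 0, south 0
  cycle 5: PE[1][1] → acc 14, east 0, south 0
  cycle 5: PE[1][2] → acc 51, east 0, south 0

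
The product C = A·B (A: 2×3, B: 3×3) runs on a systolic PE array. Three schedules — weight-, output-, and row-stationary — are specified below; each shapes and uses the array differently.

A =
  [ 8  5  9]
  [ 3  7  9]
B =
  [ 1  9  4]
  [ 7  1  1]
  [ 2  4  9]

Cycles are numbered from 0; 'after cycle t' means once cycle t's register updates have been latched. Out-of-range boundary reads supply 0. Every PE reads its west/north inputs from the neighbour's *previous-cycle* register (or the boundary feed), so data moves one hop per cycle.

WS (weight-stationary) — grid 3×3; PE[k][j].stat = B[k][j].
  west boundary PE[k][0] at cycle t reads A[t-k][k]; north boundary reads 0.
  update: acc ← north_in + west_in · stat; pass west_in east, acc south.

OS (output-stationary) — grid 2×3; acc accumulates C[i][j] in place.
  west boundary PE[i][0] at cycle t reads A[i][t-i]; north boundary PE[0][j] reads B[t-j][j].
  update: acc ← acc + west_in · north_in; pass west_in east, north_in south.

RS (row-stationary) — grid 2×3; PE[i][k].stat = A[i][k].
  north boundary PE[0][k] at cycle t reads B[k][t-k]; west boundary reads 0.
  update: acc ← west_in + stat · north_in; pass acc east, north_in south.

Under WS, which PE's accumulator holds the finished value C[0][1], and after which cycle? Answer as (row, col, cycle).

WS — PE[2][1] is where C[0][1] collects:
  cycle 0: PE[2][1] → acc 0, east 0, south 0
  cycle 1: PE[2][1] → acc 0, east 0, south 0
  cycle 2: PE[2][1] → acc 0, east 0, south 0
  cycle 3: PE[2][1] → acc 113, east 9, south 113

(row, col, cycle) = (2, 1, 3)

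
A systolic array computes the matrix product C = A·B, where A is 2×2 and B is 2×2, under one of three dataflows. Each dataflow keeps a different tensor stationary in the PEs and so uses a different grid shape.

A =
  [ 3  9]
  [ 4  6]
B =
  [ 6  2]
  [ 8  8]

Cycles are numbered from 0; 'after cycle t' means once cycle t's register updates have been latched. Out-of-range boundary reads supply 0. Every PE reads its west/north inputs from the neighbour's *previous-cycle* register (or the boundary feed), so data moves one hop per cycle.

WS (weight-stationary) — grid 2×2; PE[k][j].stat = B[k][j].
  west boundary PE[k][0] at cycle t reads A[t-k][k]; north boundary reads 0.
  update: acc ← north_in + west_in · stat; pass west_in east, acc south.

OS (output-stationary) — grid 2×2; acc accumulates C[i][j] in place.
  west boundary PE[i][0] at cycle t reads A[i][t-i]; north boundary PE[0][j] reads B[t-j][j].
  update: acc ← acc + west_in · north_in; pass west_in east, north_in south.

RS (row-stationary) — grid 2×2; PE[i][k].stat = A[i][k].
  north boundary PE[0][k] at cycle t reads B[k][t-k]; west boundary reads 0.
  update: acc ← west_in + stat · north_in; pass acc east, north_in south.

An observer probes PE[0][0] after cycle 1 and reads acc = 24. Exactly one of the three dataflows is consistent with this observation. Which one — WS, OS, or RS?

dataflow = WS

— WS: 2×2; PE[0][0] trace:
  cycle 0: PE[0][0] → acc 18, east 3, south 18
  cycle 1: PE[0][0] → acc 24, east 4, south 24
— OS: 2×2; PE[0][0] trace:
  cycle 0: PE[0][0] → acc 18, east 3, south 6
  cycle 1: PE[0][0] → acc 90, east 9, south 8
— RS: 2×2; PE[0][0] trace:
  cycle 0: PE[0][0] → acc 18, east 18, south 6
  cycle 1: PE[0][0] → acc 6, east 6, south 2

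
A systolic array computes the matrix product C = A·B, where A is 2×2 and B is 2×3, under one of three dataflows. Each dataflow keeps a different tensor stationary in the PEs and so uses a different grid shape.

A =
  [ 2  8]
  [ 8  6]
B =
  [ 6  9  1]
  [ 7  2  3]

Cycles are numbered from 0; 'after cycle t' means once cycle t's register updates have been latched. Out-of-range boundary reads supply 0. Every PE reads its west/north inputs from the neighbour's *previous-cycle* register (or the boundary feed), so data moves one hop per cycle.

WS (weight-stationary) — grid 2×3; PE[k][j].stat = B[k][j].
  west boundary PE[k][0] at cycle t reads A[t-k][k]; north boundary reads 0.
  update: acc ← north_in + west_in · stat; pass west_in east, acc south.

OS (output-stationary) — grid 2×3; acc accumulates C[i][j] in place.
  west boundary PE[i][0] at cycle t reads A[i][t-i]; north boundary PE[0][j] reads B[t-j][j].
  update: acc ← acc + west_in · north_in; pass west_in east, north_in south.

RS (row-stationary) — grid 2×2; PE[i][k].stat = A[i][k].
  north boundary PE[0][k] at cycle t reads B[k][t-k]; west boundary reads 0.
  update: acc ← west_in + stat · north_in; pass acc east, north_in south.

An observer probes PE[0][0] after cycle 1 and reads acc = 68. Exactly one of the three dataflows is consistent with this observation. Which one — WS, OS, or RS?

dataflow = OS

— WS: 2×3; PE[0][0] trace:
  @0  [0,0]  acc 12  |  →2  ↓12
  @1  [0,0]  acc 48  |  →8  ↓48
— OS: 2×3; PE[0][0] trace:
  @0  [0,0]  acc 12  |  →2  ↓6
  @1  [0,0]  acc 68  |  →8  ↓7
— RS: 2×2; PE[0][0] trace:
  @0  [0,0]  acc 12  |  →12  ↓6
  @1  [0,0]  acc 18  |  →18  ↓9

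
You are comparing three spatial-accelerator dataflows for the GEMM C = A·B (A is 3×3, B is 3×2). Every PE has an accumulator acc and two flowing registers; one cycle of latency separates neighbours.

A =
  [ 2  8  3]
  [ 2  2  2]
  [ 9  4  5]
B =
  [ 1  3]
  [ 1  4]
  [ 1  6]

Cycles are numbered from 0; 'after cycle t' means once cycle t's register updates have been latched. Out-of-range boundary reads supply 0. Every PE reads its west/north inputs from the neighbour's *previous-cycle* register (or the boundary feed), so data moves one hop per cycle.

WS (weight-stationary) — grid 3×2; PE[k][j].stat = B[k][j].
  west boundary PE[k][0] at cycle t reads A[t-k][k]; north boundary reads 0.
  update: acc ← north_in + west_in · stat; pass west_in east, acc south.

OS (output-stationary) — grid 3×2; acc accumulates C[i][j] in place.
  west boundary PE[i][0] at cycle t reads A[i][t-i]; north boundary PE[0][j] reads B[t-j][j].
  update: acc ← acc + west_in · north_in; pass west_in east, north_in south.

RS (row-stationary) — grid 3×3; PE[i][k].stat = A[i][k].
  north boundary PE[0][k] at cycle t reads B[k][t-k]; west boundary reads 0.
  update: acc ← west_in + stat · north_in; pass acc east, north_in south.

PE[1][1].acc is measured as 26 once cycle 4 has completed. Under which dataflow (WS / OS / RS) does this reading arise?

WS [3×2] PE[1][1] across cycles:
  step 0 · PE1,1: acc=0; fwd→0 fwd↓0
  step 1 · PE1,1: acc=0; fwd→0 fwd↓0
  step 2 · PE1,1: acc=38; fwd→8 fwd↓38
  step 3 · PE1,1: acc=14; fwd→2 fwd↓14
  step 4 · PE1,1: acc=43; fwd→4 fwd↓43
OS [3×2] PE[1][1] across cycles:
  step 0 · PE1,1: acc=0; fwd→0 fwd↓0
  step 1 · PE1,1: acc=0; fwd→0 fwd↓0
  step 2 · PE1,1: acc=6; fwd→2 fwd↓3
  step 3 · PE1,1: acc=14; fwd→2 fwd↓4
  step 4 · PE1,1: acc=26; fwd→2 fwd↓6
RS [3×3] PE[1][1] across cycles:
  step 0 · PE1,1: acc=0; fwd→0 fwd↓0
  step 1 · PE1,1: acc=0; fwd→0 fwd↓0
  step 2 · PE1,1: acc=4; fwd→4 fwd↓1
  step 3 · PE1,1: acc=14; fwd→14 fwd↓4
  step 4 · PE1,1: acc=0; fwd→0 fwd↓0

dataflow = OS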